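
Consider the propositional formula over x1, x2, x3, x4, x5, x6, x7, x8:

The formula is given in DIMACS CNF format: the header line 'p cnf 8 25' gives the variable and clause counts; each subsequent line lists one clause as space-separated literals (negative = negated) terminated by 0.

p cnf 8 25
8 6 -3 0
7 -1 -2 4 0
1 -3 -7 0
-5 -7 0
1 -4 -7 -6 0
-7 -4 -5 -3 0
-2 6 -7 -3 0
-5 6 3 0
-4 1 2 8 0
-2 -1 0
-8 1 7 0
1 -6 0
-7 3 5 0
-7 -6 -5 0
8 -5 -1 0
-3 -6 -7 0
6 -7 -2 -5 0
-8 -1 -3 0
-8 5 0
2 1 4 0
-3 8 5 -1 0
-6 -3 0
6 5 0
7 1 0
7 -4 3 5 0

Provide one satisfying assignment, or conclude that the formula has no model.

Case x5 = False:
From the singleton clause (¬x8), x8 = False.
From the singleton clause (x6), x6 = True.
From the singleton clause (x1), x1 = True.
From the singleton clause (¬x2), x2 = False.
From the singleton clause (¬x3), x3 = False.
From the singleton clause (¬x7), x7 = False.
From the singleton clause (¬x4), x4 = False.
Every clause now holds.

x1=True,  x2=False,  x3=False,  x4=False,  x5=False,  x6=True,  x7=False,  x8=False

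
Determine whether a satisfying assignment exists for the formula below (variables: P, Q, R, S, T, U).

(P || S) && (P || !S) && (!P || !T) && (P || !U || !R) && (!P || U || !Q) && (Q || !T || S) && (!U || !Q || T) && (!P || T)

No

Branch on P: set P = true.
The clause (!T) is unit, so T = false.
But (T) is also a unit clause — contradiction.
Undo P and try P = false.
The clause (S) is unit, so S = true.
But (!S) is also a unit clause — contradiction.
Both values of P lead to a conflict.
No assignment satisfies every clause.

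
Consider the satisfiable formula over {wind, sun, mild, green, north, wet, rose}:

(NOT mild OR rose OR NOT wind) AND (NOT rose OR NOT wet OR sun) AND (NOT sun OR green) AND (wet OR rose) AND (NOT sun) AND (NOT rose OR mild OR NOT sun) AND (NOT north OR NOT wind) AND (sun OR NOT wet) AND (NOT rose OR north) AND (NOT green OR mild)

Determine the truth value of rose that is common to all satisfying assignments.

True

Suppose rose = false.
From the singleton clause (wet), wet = true.
From the singleton clause (NOT sun), sun = false.
That conflicts with the unit clause (sun).
So every satisfying assignment has rose = True.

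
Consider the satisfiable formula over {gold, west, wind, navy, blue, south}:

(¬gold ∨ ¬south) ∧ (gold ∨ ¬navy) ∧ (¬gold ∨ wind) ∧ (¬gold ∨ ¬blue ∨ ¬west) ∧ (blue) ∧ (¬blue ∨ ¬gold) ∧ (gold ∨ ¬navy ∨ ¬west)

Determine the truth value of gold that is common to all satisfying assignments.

Suppose gold = True.
The clause (¬south) is unit, so south = False.
The clause (wind) is unit, so wind = True.
The clause (blue) is unit, so blue = True.
But (¬blue) is also a unit clause — contradiction.
So every satisfying assignment has gold = False.

False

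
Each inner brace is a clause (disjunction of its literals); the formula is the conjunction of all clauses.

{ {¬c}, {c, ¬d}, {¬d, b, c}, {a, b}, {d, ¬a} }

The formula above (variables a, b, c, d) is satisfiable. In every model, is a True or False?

False

Suppose a = True.
Unit clause (¬c) forces c = False.
Unit clause (¬d) forces d = False.
Now (d) is unsatisfied and unit — conflict.
So every satisfying assignment has a = False.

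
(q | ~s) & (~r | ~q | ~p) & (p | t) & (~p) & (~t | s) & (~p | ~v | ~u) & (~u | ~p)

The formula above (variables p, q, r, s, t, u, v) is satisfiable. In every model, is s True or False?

True

Suppose s = 0.
Unit clause (~p) forces p = 0.
Unit clause (t) forces t = 1.
But (~t) is also a unit clause — contradiction.
So every satisfying assignment has s = True.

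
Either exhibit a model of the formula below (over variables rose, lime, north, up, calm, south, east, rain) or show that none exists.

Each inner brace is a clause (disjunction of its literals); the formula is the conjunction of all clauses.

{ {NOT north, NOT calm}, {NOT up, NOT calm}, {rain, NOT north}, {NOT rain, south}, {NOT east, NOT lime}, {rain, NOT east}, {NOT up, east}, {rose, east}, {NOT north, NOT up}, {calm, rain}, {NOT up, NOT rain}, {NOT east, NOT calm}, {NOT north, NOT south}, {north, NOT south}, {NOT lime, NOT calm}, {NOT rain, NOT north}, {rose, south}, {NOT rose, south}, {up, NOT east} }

UNSATISFIABLE

Branch on north: set north = false.
(NOT south) alone gives south = false.
(NOT rain) alone gives rain = false.
(NOT east) alone gives east = false.
(NOT up) alone gives up = false.
(rose) alone gives rose = true.
Now (NOT rose) is unsatisfied and unit — conflict.
So north must be the other value — set north = true.
(NOT calm) alone gives calm = false.
(rain) alone gives rain = true.
Now (NOT rain) is unsatisfied and unit — conflict.
Both values of north lead to a conflict.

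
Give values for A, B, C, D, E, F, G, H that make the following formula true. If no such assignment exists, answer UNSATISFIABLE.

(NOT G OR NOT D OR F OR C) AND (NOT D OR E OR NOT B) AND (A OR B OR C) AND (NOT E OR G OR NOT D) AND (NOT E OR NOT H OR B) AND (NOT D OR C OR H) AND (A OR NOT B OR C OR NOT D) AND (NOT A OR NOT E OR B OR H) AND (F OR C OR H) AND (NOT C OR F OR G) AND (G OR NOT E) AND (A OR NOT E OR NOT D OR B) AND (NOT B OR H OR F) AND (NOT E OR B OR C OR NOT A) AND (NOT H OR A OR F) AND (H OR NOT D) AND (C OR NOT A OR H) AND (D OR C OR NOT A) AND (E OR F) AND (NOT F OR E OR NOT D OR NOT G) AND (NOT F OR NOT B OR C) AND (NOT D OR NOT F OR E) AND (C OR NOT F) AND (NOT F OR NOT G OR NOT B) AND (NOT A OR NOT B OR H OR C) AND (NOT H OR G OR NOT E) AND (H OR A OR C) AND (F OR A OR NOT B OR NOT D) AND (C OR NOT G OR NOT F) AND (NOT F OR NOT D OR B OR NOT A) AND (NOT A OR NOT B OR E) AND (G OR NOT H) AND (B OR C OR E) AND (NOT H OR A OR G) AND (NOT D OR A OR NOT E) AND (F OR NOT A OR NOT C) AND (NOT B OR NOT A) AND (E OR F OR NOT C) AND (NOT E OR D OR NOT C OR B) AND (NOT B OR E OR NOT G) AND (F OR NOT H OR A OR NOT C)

Branch on G: set G = true.
Branch on H: set H = false.
From the singleton clause (NOT D), D = false.
Branch on F: set F = true.
From the singleton clause (C), C = true.
From the singleton clause (NOT B), B = false.
From the singleton clause (NOT E), E = false.
Every clause is now satisfied; A is unconstrained.

A=true,  B=false,  C=true,  D=false,  E=false,  F=true,  G=true,  H=false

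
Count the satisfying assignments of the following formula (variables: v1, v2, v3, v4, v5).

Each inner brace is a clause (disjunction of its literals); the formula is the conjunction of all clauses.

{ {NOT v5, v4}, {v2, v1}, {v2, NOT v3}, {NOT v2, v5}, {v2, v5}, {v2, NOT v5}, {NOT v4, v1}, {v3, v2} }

2

There are 2^5 = 32 truth assignments over (v1, v2, v3, v4, v5).
Split on v5. With v5 = true, the clauses containing v5 are satisfied and NOT v5 drops from the rest; 2 of the 2^4 = 16 assignments to the other variables satisfy what remains.
With v5 = false, by the same count on the reduced clause set, 0 assignments work.
(One model: v1=T, v2=T, v3=F, v4=T, v5=T.)
Total: 2 + 0 = 2.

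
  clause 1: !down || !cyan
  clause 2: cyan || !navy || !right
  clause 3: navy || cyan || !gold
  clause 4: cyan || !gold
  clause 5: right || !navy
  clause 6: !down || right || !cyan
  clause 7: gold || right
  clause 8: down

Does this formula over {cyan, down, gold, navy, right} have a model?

(down) alone gives down = true.
(!cyan) alone gives cyan = false.
(!gold) alone gives gold = false.
(right) alone gives right = true.
(!navy) alone gives navy = false.
Every clause now holds.
A satisfying assignment: cyan ↦ false,  down ↦ true,  gold ↦ false,  navy ↦ false,  right ↦ true.

Satisfiable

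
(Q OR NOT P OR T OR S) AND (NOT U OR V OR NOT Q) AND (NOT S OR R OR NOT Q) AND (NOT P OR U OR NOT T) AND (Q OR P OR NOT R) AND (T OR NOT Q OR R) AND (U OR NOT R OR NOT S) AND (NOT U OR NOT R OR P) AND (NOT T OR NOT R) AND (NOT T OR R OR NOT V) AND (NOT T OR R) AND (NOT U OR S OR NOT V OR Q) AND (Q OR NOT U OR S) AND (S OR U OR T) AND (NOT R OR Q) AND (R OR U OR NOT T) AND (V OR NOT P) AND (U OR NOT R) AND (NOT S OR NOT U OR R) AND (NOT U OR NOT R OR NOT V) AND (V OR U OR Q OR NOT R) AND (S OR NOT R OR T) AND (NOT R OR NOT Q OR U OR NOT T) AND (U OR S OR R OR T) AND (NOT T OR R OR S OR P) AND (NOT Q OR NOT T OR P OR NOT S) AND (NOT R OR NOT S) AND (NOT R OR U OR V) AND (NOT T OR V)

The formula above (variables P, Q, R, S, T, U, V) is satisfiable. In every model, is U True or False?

Suppose U = true.
Try V = true.
From the singleton clause (NOT R), R = false.
From the singleton clause (NOT T), T = false.
From the singleton clause (NOT Q), Q = false.
From the singleton clause (S), S = true.
Now (NOT S) is unsatisfied and unit — conflict.
Undo V and try V = false.
From the singleton clause (NOT Q), Q = false.
From the singleton clause (S), S = true.
From the singleton clause (NOT R), R = false.
Now (R) is unsatisfied and unit — conflict.
Either choice for V ends in contradiction.
So every satisfying assignment has U = False.

False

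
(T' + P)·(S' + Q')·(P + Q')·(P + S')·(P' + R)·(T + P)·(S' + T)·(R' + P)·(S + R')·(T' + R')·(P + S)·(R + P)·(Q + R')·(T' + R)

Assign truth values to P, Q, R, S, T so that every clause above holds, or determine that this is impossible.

UNSATISFIABLE

Branch on T: set T = 0.
Unit clause (P) forces P = 1.
Unit clause (R) forces R = 1.
Unit clause (S') forces S = 0.
But (S) is also a unit clause — contradiction.
Backtrack on T: now try T = 1.
Unit clause (P) forces P = 1.
Unit clause (R) forces R = 1.
But (R') is also a unit clause — contradiction.
Either choice for T ends in contradiction.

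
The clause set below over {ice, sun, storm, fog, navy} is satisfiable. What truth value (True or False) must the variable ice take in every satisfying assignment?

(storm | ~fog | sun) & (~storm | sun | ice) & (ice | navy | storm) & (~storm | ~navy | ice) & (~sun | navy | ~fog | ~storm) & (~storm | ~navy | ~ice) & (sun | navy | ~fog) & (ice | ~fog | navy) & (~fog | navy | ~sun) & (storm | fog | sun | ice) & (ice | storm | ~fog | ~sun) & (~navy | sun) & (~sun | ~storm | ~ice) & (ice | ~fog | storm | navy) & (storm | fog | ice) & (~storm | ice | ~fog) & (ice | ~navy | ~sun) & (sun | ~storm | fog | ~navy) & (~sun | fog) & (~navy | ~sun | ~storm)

True

Suppose ice = 0.
Suppose storm = 0.
(navy) alone gives navy = 1.
(sun) alone gives sun = 1.
But (~sun) is also a unit clause — contradiction.
Backtrack on storm: now try storm = 1.
(sun) alone gives sun = 1.
(~navy) alone gives navy = 0.
(~fog) alone gives fog = 0.
But (fog) is also a unit clause — contradiction.
Either choice for storm ends in contradiction.
So every satisfying assignment has ice = True.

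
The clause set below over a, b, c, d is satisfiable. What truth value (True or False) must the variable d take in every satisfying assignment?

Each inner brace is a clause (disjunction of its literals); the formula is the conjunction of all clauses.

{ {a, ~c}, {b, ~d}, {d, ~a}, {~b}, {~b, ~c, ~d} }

False

Suppose d = 1.
Unit clause (b) forces b = 1.
Now (~b) is unsatisfied and unit — conflict.
So every satisfying assignment has d = False.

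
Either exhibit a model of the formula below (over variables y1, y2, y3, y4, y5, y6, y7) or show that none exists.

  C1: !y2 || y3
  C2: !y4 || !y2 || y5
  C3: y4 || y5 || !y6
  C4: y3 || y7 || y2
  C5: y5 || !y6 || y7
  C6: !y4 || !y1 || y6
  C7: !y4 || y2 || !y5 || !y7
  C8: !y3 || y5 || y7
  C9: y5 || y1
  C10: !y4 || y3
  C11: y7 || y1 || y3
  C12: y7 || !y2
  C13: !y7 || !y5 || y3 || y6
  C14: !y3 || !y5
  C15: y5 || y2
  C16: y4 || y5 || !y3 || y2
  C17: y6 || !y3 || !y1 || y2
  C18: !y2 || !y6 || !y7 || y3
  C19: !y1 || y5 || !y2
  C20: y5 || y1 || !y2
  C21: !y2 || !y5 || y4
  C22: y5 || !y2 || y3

Case y2 = false:
(y5) alone gives y5 = true.
(!y3) alone gives y3 = false.
(y7) alone gives y7 = true.
(!y4) alone gives y4 = false.
(y6) alone gives y6 = true.
No clause remains; y1 is free.

y1 ↦ false; y2 ↦ false; y3 ↦ false; y4 ↦ false; y5 ↦ true; y6 ↦ true; y7 ↦ true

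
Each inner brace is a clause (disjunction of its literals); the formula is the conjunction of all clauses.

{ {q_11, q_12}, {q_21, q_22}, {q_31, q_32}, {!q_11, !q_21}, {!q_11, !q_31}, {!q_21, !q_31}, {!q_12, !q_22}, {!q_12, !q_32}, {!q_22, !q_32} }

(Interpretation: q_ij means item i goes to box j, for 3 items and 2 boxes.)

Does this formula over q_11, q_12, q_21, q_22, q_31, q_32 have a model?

Suppose q_11 = true.
From the singleton clause (!q_21), q_21 = false.
From the singleton clause (q_22), q_22 = true.
From the singleton clause (!q_31), q_31 = false.
From the singleton clause (q_32), q_32 = true.
That conflicts with the unit clause (!q_32).
Undo q_11 and try q_11 = false.
From the singleton clause (q_12), q_12 = true.
From the singleton clause (!q_22), q_22 = false.
From the singleton clause (q_21), q_21 = true.
From the singleton clause (!q_31), q_31 = false.
From the singleton clause (q_32), q_32 = true.
That conflicts with the unit clause (!q_32).
Either choice for q_11 ends in contradiction.
No assignment satisfies every clause.

No, unsatisfiable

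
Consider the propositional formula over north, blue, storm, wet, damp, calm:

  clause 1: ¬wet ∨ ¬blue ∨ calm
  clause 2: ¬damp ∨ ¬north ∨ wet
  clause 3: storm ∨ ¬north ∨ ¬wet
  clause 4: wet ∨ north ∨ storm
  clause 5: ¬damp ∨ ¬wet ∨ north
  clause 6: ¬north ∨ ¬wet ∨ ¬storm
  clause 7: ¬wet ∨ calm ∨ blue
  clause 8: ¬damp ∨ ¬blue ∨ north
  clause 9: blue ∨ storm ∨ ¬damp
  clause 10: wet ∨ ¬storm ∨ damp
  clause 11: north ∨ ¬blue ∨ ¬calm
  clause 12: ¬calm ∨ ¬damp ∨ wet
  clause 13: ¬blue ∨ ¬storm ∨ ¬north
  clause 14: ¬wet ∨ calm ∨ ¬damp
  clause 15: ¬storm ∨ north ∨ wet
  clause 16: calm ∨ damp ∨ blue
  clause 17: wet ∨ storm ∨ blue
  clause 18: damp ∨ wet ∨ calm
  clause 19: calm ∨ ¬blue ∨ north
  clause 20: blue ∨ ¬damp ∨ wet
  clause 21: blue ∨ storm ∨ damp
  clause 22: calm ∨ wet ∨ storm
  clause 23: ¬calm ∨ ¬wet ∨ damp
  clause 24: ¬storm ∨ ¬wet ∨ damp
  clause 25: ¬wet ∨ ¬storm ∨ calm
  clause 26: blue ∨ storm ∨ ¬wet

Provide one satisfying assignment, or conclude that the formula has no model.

north ↦ True; blue ↦ True; storm ↦ False; wet ↦ False; damp ↦ False; calm ↦ True

Case wet = False:
Case damp = False:
From the singleton clause (¬storm), storm = False.
From the singleton clause (north), north = True.
From the singleton clause (blue), blue = True.
From the singleton clause (calm), calm = True.
This assignment satisfies each clause.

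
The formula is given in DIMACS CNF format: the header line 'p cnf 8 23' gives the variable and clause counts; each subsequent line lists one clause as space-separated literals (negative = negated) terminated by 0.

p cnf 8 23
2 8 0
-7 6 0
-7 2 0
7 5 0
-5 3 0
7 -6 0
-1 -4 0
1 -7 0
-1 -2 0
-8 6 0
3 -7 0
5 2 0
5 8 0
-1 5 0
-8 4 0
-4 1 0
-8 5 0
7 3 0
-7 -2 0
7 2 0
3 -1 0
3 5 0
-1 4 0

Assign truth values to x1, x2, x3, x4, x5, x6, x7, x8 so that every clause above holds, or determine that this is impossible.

Case x2 = True:
(¬x1) alone gives x1 = False.
(¬x7) alone gives x7 = False.
(x5) alone gives x5 = True.
(x3) alone gives x3 = True.
(¬x6) alone gives x6 = False.
(¬x8) alone gives x8 = False.
(¬x4) alone gives x4 = False.
All clauses are satisfied.

x1=False, x2=True, x3=True, x4=False, x5=True, x6=False, x7=False, x8=False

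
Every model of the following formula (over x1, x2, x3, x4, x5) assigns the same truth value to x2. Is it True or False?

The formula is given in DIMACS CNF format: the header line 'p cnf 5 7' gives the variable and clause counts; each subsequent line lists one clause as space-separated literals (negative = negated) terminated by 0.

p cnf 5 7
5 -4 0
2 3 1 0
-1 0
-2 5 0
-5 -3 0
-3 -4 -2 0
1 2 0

Suppose x2 = False.
From the singleton clause (¬x1), x1 = False.
That conflicts with the unit clause (x1).
So every satisfying assignment has x2 = True.

True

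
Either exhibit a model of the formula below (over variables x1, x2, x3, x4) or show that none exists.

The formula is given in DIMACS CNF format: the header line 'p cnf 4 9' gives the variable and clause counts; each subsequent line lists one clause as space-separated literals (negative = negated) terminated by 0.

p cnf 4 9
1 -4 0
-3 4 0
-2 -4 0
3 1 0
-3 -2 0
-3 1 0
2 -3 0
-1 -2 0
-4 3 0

Suppose x1 = True.
(¬x2) alone gives x2 = False.
(¬x3) alone gives x3 = False.
(¬x4) alone gives x4 = False.
All clauses are satisfied.

x1: True; x2: False; x3: False; x4: False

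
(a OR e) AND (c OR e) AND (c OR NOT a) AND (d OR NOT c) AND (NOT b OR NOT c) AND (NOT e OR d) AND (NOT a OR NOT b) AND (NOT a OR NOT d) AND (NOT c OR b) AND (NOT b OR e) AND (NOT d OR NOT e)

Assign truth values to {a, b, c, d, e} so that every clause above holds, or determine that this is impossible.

UNSATISFIABLE

Try a = true.
(c) alone gives c = true.
(d) alone gives d = true.
Now (NOT d) is unsatisfied and unit — conflict.
Backtrack on a: now try a = false.
(e) alone gives e = true.
(d) alone gives d = true.
Now (NOT d) is unsatisfied and unit — conflict.
Either choice for a ends in contradiction.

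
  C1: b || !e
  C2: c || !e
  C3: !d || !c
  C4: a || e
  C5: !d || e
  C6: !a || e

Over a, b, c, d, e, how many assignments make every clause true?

There are 2^5 = 32 truth assignments over (a, b, c, d, e).
Split on e. With e = true, the clauses containing e are satisfied and !e drops from the rest; 2 of the 2^4 = 16 assignments to the other variables satisfy what remains.
With e = false, by the same count on the reduced clause set, 0 assignments work.
(One model: a=F, b=T, c=T, d=F, e=T.)
Total: 2 + 0 = 2.

2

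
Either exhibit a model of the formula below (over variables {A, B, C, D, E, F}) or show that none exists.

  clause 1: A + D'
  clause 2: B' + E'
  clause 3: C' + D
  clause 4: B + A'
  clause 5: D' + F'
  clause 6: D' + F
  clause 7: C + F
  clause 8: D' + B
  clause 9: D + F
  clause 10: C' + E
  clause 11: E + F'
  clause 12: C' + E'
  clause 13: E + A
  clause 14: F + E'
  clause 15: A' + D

Try A = 0.
From the singleton clause (D'), D = 0.
From the singleton clause (C'), C = 0.
From the singleton clause (F), F = 1.
From the singleton clause (E), E = 1.
From the singleton clause (B'), B = 0.
All clauses are satisfied.

A=0,  B=0,  C=0,  D=0,  E=1,  F=1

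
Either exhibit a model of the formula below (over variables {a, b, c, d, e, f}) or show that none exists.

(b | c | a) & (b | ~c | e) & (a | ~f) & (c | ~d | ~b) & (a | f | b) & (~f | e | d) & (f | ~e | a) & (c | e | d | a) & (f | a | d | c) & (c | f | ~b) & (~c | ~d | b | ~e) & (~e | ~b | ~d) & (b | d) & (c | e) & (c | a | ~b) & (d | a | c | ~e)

Branch on a: set a = 1.
Branch on b: set b = 0.
The clause (d) is unit, so d = 1.
Branch on c: set c = 0.
The clause (e) is unit, so e = 1.
All clauses hold; f can take either value.

a: 1; b: 0; c: 0; d: 1; e: 1; f: 1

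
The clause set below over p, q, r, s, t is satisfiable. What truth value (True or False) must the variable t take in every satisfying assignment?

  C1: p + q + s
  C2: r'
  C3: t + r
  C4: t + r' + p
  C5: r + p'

True

Suppose t = 0.
(r') alone gives r = 0.
But (r) is also a unit clause — contradiction.
So every satisfying assignment has t = True.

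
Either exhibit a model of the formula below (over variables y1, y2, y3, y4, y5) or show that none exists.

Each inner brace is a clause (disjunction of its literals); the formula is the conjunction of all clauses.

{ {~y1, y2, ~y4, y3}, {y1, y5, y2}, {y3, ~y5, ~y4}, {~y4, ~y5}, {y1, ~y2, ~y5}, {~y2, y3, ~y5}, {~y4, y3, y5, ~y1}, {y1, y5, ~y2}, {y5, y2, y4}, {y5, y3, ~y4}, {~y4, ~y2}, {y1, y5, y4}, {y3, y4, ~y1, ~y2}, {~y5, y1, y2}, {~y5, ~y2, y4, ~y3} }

Suppose y4 = 0.
Suppose y5 = 1.
Suppose y1 = 1.
Suppose y2 = 0.
Every clause is now satisfied; y3 is unconstrained.

y1: 1; y2: 0; y3: 1; y4: 0; y5: 1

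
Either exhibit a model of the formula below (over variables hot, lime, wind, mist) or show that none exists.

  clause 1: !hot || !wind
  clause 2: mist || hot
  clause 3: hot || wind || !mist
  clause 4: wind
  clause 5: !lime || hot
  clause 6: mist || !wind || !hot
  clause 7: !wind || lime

UNSATISFIABLE

From the singleton clause (wind), wind = true.
From the singleton clause (!hot), hot = false.
From the singleton clause (mist), mist = true.
From the singleton clause (!lime), lime = false.
But (lime) is also a unit clause — contradiction.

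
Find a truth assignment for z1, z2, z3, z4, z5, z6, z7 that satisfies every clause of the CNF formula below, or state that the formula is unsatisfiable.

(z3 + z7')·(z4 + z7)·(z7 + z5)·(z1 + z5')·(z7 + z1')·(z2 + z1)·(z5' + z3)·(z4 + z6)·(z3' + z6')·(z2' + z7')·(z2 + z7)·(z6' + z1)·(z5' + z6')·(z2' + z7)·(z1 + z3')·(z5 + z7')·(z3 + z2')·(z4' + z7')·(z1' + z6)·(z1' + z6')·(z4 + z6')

Case z3 = 1:
From the singleton clause (z6'), z6 = 0.
From the singleton clause (z4), z4 = 1.
From the singleton clause (z1), z1 = 1.
But (z1') is also a unit clause — contradiction.
Undo z3 and try z3 = 0.
From the singleton clause (z7'), z7 = 0.
From the singleton clause (z4), z4 = 1.
From the singleton clause (z5), z5 = 1.
But (z5') is also a unit clause — contradiction.
Neither z3 = 1 nor z3 = 0 works.

UNSATISFIABLE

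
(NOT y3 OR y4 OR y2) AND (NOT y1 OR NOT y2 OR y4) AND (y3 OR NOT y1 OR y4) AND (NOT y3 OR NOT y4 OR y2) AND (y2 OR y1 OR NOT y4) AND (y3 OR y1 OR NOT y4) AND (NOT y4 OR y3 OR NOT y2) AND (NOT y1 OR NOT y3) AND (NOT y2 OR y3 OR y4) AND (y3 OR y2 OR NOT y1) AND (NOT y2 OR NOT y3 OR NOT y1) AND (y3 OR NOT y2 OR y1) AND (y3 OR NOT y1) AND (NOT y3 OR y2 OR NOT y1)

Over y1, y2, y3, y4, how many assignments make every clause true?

3

There are 2^4 = 16 truth assignments over (y1, y2, y3, y4).
Split on y1. With y1 = true, the clauses containing y1 are satisfied and NOT y1 drops from the rest; 0 of the 2^3 = 8 assignments to the other variables satisfy what remains.
With y1 = false, by the same count on the reduced clause set, 3 assignments work.
Total: 0 + 3 = 3.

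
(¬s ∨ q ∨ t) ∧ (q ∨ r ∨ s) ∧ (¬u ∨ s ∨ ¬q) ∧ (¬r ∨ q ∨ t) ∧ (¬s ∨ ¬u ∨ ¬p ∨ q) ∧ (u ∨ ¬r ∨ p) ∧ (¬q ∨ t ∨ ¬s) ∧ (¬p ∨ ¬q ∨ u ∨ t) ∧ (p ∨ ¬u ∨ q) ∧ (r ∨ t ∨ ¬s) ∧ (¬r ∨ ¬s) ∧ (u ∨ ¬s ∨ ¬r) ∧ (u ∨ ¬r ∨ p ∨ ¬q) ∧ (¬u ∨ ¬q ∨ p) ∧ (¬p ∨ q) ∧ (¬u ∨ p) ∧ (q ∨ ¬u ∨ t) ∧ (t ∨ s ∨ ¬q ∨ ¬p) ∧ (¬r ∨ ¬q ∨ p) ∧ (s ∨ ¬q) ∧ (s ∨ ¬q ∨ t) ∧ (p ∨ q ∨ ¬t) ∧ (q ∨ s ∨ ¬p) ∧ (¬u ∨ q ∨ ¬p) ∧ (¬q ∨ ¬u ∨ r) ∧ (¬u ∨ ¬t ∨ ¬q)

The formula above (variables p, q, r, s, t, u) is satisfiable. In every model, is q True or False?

True

Suppose q = False.
(¬p) alone gives p = False.
(¬u) alone gives u = False.
(¬r) alone gives r = False.
(s) alone gives s = True.
(t) alone gives t = True.
That conflicts with the unit clause (¬t).
So every satisfying assignment has q = True.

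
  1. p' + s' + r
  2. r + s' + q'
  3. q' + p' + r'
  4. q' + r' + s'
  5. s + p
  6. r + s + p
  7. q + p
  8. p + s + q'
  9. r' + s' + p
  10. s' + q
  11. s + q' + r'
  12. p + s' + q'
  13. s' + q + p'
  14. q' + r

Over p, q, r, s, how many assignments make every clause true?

There are 2^4 = 16 truth assignments over (p, q, r, s).
Check each against the 14 clauses (columns in the order p, q, r, s):
  F F F F  ✗ fails (s + p)
  F F F T  ✗ fails (q + p)
  F F T F  ✗ fails (s + p)
  F F T T  ✗ fails (q + p)
  F T F F  ✗ fails (s + p)
  F T F T  ✗ fails (r + s' + q')
  F T T F  ✗ fails (s + p)
  F T T T  ✗ fails (q' + r' + s')
  T F F F  ✓ satisfies all
  T F F T  ✗ fails (p' + s' + r)
  T F T F  ✓ satisfies all
  T F T T  ✗ fails (s' + q)
  T T F F  ✗ fails (q' + r)
  T T F T  ✗ fails (p' + s' + r)
  T T T F  ✗ fails (q' + p' + r')
  T T T T  ✗ fails (q' + p' + r')
2 of the 16 rows are models.

2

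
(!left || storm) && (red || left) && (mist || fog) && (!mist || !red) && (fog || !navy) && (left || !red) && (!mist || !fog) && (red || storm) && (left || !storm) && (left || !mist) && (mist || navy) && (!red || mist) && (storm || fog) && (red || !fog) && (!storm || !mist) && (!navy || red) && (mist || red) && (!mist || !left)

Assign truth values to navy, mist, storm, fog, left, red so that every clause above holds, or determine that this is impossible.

UNSATISFIABLE

Try left = false.
The clause (red) is unit, so red = true.
But (!red) is also a unit clause — contradiction.
So left must be the other value — set left = true.
The clause (storm) is unit, so storm = true.
The clause (!mist) is unit, so mist = false.
The clause (fog) is unit, so fog = true.
The clause (navy) is unit, so navy = true.
The clause (!red) is unit, so red = false.
But (red) is also a unit clause — contradiction.
Both values of left lead to a conflict.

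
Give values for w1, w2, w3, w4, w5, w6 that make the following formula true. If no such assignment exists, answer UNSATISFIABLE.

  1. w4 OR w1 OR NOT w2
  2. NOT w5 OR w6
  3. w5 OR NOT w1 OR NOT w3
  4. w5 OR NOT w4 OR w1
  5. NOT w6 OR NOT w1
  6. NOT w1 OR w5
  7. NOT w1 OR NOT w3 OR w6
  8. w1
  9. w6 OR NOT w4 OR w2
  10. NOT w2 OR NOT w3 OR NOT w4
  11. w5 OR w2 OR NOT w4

UNSATISFIABLE

The clause (w1) is unit, so w1 = true.
The clause (NOT w6) is unit, so w6 = false.
The clause (NOT w5) is unit, so w5 = false.
That conflicts with the unit clause (w5).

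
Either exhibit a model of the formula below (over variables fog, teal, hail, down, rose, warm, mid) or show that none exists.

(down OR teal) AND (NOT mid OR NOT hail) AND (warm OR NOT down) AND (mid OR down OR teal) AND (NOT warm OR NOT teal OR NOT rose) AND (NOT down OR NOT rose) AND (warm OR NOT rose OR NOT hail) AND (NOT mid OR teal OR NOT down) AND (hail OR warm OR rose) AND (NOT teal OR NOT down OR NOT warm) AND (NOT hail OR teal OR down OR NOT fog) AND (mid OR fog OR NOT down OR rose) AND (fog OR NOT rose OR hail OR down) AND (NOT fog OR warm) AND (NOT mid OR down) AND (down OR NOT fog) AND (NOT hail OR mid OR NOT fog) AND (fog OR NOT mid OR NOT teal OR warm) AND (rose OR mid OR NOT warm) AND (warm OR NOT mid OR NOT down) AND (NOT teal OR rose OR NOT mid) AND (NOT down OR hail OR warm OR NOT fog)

fog: false,  teal: true,  hail: true,  down: false,  rose: false,  warm: false,  mid: false

Try down = false.
From the singleton clause (teal), teal = true.
From the singleton clause (NOT mid), mid = false.
From the singleton clause (NOT fog), fog = false.
Try warm = false.
Try rose = false.
From the singleton clause (hail), hail = true.
Every clause now holds.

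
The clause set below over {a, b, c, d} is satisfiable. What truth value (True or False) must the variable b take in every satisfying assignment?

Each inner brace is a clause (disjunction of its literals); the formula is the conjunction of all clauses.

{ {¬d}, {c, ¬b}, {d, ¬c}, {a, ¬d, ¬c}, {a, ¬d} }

Suppose b = True.
From the singleton clause (¬d), d = False.
From the singleton clause (c), c = True.
That conflicts with the unit clause (¬c).
So every satisfying assignment has b = False.

False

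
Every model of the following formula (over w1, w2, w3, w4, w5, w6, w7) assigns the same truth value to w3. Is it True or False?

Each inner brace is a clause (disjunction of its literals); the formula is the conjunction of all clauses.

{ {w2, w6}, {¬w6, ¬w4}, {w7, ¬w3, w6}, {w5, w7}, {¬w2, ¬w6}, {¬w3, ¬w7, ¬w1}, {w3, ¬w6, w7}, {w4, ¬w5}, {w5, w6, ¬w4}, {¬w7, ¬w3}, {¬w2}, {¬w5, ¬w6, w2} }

False

Suppose w3 = True.
From the singleton clause (¬w7), w7 = False.
From the singleton clause (w6), w6 = True.
From the singleton clause (¬w4), w4 = False.
From the singleton clause (w5), w5 = True.
Now (¬w5) is unsatisfied and unit — conflict.
So every satisfying assignment has w3 = False.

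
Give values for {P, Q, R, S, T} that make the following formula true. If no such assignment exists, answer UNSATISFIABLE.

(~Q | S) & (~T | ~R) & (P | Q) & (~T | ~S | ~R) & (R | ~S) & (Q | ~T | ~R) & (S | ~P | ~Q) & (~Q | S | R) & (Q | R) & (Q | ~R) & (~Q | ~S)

UNSATISFIABLE

Try Q = 0.
(P) alone gives P = 1.
(R) alone gives R = 1.
But (~R) is also a unit clause — contradiction.
Undo Q and try Q = 1.
(S) alone gives S = 1.
But (~S) is also a unit clause — contradiction.
Either choice for Q ends in contradiction.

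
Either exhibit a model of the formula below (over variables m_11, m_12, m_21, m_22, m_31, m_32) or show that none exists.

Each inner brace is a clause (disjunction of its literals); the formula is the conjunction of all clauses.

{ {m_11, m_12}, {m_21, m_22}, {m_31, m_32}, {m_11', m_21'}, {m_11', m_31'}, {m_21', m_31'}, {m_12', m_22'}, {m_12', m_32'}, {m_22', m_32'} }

Case m_11 = 1:
Unit clause (m_21') forces m_21 = 0.
Unit clause (m_22) forces m_22 = 1.
Unit clause (m_31') forces m_31 = 0.
Unit clause (m_32) forces m_32 = 1.
But (m_32') is also a unit clause — contradiction.
That branch fails; take m_11 = 0 instead.
Unit clause (m_12) forces m_12 = 1.
Unit clause (m_22') forces m_22 = 0.
Unit clause (m_21) forces m_21 = 1.
Unit clause (m_31') forces m_31 = 0.
Unit clause (m_32) forces m_32 = 1.
But (m_32') is also a unit clause — contradiction.
Either choice for m_11 ends in contradiction.

UNSATISFIABLE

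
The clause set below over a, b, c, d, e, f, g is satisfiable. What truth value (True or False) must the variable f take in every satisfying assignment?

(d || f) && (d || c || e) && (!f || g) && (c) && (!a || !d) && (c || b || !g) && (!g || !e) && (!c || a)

True

Suppose f = false.
From the singleton clause (d), d = true.
From the singleton clause (c), c = true.
From the singleton clause (!a), a = false.
That conflicts with the unit clause (a).
So every satisfying assignment has f = True.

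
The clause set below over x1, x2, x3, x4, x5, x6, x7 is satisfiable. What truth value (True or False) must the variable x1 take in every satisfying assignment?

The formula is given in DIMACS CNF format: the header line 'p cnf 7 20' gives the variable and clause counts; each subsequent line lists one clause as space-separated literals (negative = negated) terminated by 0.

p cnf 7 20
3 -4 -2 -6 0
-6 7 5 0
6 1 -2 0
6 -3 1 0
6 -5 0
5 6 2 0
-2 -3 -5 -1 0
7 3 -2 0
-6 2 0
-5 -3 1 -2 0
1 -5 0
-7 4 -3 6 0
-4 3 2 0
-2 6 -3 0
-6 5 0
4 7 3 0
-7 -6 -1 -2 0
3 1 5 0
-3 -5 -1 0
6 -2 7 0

Suppose x1 = False.
(¬x5) alone gives x5 = False.
(¬x6) alone gives x6 = False.
(¬x2) alone gives x2 = False.
That conflicts with the unit clause (x2).
So every satisfying assignment has x1 = True.

True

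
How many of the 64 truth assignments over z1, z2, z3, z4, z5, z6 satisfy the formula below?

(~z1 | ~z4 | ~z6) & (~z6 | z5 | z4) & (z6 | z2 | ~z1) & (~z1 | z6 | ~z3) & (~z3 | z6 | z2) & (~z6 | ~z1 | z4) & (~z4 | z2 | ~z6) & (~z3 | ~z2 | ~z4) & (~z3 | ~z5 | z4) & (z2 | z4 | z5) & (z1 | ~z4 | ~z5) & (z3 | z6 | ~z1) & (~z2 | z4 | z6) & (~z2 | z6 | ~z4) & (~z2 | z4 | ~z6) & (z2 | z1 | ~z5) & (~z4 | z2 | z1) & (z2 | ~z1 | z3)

1

There are 2^6 = 64 truth assignments over (z1, z2, z3, z4, z5, z6).
Split on z1. With z1 = 1, the clauses containing z1 are satisfied and ~z1 drops from the rest; 0 of the 2^5 = 32 assignments to the other variables satisfy what remains.
With z1 = 0, by the same count on the reduced clause set, 1 assignment works.
Total: 0 + 1 = 1.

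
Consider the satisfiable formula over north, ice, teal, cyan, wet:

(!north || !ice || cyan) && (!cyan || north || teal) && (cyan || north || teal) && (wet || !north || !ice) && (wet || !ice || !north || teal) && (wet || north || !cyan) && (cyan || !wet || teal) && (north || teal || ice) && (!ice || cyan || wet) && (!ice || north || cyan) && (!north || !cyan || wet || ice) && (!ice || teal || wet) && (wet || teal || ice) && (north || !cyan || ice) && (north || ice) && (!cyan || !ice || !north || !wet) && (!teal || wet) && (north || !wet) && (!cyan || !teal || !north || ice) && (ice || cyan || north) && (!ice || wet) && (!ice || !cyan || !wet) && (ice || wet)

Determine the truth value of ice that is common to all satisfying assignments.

False

Suppose ice = true.
From the singleton clause (wet), wet = true.
From the singleton clause (north), north = true.
From the singleton clause (cyan), cyan = true.
But (!cyan) is also a unit clause — contradiction.
So every satisfying assignment has ice = False.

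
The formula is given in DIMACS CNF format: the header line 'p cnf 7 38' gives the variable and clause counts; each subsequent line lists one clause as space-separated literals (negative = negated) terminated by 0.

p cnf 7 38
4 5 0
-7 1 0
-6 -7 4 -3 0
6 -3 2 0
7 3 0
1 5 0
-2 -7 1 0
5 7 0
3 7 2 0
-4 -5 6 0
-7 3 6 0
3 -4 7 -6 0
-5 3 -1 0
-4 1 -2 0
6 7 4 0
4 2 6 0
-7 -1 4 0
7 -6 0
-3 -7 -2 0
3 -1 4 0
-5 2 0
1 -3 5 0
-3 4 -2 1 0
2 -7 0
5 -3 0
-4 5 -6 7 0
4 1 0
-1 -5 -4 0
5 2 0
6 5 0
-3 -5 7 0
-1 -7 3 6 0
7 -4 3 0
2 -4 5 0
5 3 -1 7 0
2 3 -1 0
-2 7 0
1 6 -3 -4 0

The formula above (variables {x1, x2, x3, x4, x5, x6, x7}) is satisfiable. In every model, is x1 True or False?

Suppose x1 = False.
(¬x7) alone gives x7 = False.
(x3) alone gives x3 = True.
(x5) alone gives x5 = True.
But (¬x5) is also a unit clause — contradiction.
So every satisfying assignment has x1 = True.

True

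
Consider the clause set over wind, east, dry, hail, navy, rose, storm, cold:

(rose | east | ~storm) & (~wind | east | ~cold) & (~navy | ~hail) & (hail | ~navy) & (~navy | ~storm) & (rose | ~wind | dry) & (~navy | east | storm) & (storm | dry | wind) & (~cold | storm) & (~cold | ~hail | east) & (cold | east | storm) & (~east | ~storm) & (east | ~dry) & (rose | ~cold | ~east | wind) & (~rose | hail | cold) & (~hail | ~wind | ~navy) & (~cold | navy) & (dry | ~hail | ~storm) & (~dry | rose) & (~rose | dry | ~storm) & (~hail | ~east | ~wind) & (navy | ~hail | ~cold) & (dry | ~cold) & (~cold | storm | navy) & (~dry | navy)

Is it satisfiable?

Suppose navy = 0.
Unit clause (~cold) forces cold = 0.
Unit clause (~dry) forces dry = 0.
Suppose rose = 1.
Unit clause (hail) forces hail = 1.
Unit clause (~storm) forces storm = 0.
Unit clause (wind) forces wind = 1.
Unit clause (east) forces east = 1.
Now (~east) is unsatisfied and unit — conflict.
That branch fails; take rose = 0 instead.
Unit clause (~wind) forces wind = 0.
Unit clause (storm) forces storm = 1.
Unit clause (east) forces east = 1.
Now (~east) is unsatisfied and unit — conflict.
Neither rose = 1 nor rose = 0 works.
That branch fails; take navy = 1 instead.
Unit clause (~hail) forces hail = 0.
Now (hail) is unsatisfied and unit — conflict.
Neither navy = 1 nor navy = 0 works.
No assignment satisfies every clause.

No, unsatisfiable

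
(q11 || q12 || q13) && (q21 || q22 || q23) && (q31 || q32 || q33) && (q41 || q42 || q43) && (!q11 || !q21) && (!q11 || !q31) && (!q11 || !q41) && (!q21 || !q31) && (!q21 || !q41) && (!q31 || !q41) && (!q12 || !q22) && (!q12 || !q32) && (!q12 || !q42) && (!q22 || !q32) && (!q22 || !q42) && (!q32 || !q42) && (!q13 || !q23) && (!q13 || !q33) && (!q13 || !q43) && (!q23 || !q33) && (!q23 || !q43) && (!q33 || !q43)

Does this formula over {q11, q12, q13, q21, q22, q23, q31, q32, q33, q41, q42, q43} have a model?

No, unsatisfiable

Case q11 = false:
Case q12 = true:
From the singleton clause (!q22), q22 = false.
From the singleton clause (!q32), q32 = false.
From the singleton clause (!q42), q42 = false.
Case q21 = true:
From the singleton clause (!q31), q31 = false.
From the singleton clause (q33), q33 = true.
From the singleton clause (!q41), q41 = false.
From the singleton clause (q43), q43 = true.
Now (!q43) is unsatisfied and unit — conflict.
That branch fails; take q21 = false instead.
From the singleton clause (q23), q23 = true.
From the singleton clause (!q13), q13 = false.
From the singleton clause (!q33), q33 = false.
From the singleton clause (q31), q31 = true.
From the singleton clause (!q41), q41 = false.
From the singleton clause (q43), q43 = true.
Now (!q43) is unsatisfied and unit — conflict.
Neither q21 = true nor q21 = false works.
That branch fails; take q12 = false instead.
From the singleton clause (q13), q13 = true.
From the singleton clause (!q23), q23 = false.
From the singleton clause (!q33), q33 = false.
From the singleton clause (!q43), q43 = false.
Case q21 = true:
From the singleton clause (!q31), q31 = false.
From the singleton clause (q32), q32 = true.
From the singleton clause (!q41), q41 = false.
From the singleton clause (q42), q42 = true.
Now (!q42) is unsatisfied and unit — conflict.
That branch fails; take q21 = false instead.
From the singleton clause (q22), q22 = true.
From the singleton clause (!q32), q32 = false.
From the singleton clause (q31), q31 = true.
From the singleton clause (!q41), q41 = false.
From the singleton clause (q42), q42 = true.
Now (!q42) is unsatisfied and unit — conflict.
Neither q21 = true nor q21 = false works.
Neither q12 = true nor q12 = false works.
That branch fails; take q11 = true instead.
From the singleton clause (!q21), q21 = false.
From the singleton clause (!q31), q31 = false.
From the singleton clause (!q41), q41 = false.
Case q22 = true:
From the singleton clause (!q12), q12 = false.
From the singleton clause (!q32), q32 = false.
From the singleton clause (q33), q33 = true.
From the singleton clause (!q42), q42 = false.
From the singleton clause (q43), q43 = true.
Now (!q43) is unsatisfied and unit — conflict.
That branch fails; take q22 = false instead.
From the singleton clause (q23), q23 = true.
From the singleton clause (!q13), q13 = false.
From the singleton clause (!q33), q33 = false.
From the singleton clause (q32), q32 = true.
From the singleton clause (!q12), q12 = false.
From the singleton clause (!q42), q42 = false.
From the singleton clause (q43), q43 = true.
Now (!q43) is unsatisfied and unit — conflict.
Neither q22 = true nor q22 = false works.
Neither q11 = true nor q11 = false works.
No assignment satisfies every clause.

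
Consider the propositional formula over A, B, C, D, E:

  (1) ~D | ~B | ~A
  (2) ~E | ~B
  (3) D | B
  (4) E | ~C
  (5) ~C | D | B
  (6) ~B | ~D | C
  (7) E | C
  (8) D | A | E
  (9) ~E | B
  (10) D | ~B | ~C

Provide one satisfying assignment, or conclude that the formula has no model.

UNSATISFIABLE

Case E = 0:
The clause (~C) is unit, so C = 0.
Now (C) is unsatisfied and unit — conflict.
That branch fails; take E = 1 instead.
The clause (~B) is unit, so B = 0.
Now (B) is unsatisfied and unit — conflict.
Both values of E lead to a conflict.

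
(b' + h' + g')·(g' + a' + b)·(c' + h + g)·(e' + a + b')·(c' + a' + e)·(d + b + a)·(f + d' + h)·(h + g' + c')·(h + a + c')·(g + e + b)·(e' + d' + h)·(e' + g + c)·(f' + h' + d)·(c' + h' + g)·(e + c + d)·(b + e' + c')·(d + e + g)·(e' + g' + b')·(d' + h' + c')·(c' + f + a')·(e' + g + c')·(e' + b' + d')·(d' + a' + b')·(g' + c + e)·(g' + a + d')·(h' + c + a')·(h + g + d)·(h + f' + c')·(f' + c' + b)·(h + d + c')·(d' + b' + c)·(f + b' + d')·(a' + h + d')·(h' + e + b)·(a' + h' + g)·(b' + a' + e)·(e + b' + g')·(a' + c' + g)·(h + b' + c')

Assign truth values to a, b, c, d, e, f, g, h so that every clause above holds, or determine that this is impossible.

Case b = 0:
Case g = 0:
Unit clause (e) forces e = 1.
Unit clause (c) forces c = 1.
That conflicts with the unit clause (c').
Backtrack on g: now try g = 1.
Unit clause (a') forces a = 0.
Unit clause (d) forces d = 1.
That conflicts with the unit clause (d').
Neither g = 1 nor g = 0 works.
Backtrack on b: now try b = 1.
Case h = 0:
Unit clause (c') forces c = 0.
Unit clause (d') forces d = 0.
Unit clause (e) forces e = 1.
Unit clause (a) forces a = 1.
Unit clause (g) forces g = 1.
That conflicts with the unit clause (g').
Backtrack on h: now try h = 1.
Unit clause (g') forces g = 0.
Unit clause (c') forces c = 0.
Unit clause (e') forces e = 0.
Unit clause (d) forces d = 1.
That conflicts with the unit clause (d').
Neither h = 1 nor h = 0 works.
Neither b = 1 nor b = 0 works.

UNSATISFIABLE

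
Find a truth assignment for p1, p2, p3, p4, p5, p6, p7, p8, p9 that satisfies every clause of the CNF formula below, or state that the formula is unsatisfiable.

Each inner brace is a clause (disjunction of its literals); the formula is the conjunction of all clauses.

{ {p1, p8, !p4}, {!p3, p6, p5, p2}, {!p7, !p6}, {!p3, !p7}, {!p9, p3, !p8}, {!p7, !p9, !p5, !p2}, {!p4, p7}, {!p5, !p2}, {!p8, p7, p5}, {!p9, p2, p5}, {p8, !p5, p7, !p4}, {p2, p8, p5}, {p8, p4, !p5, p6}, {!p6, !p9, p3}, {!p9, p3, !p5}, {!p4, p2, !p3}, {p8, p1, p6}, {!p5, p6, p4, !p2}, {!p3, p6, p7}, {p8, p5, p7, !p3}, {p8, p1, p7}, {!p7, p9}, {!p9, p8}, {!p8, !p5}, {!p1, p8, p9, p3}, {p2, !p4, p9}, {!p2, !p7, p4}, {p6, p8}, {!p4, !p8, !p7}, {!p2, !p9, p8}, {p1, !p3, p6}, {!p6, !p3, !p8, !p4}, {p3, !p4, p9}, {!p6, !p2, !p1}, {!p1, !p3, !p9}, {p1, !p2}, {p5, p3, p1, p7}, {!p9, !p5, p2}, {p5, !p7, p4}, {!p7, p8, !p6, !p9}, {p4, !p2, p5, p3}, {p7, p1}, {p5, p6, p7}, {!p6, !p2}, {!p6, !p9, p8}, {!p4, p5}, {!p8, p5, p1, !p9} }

p1 ↦ true, p2 ↦ false, p3 ↦ true, p4 ↦ false, p5 ↦ true, p6 ↦ true, p7 ↦ false, p8 ↦ false, p9 ↦ false

Suppose p7 = false.
From the singleton clause (!p4), p4 = false.
From the singleton clause (p1), p1 = true.
Suppose p5 = true.
From the singleton clause (!p2), p2 = false.
From the singleton clause (!p8), p8 = false.
From the singleton clause (p6), p6 = true.
From the singleton clause (!p9), p9 = false.
From the singleton clause (p3), p3 = true.
Every clause now holds.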